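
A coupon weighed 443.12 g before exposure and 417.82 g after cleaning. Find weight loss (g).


Weight loss = initial − final
WL = 443.12 − 417.82 = 25.3 g

25.3 g


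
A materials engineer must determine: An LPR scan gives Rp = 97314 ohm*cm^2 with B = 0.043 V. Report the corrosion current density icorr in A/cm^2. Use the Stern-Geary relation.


Apply the Stern-Geary relation: icorr = B / Rp
icorr = 0.043 / 97314 = 4.419×10^-7 A/cm^2

4.419×10^-7 A/cm^2


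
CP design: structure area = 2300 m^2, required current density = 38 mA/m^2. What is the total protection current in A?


I = area * current density, then convert mA → A (÷1000)
I = 2300 * 38 / 1000 = 87.4 A

87.4 A


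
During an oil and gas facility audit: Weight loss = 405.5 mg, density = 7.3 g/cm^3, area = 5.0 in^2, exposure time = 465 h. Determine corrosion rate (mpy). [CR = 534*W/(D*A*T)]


Apply the mpy weight-loss relation: CR = 534 * W / (D * A * T)
Numerator: 534 * 405.5 = 216537.0
Denominator: 7.3 * 5.0 * 465 = 16972.5
CR = 216537.0 / 16972.5 = 12.75811 mpy

12.75811 mpy


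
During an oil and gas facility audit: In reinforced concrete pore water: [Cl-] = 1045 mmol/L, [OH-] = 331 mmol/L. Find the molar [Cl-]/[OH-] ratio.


Threshold parameter = [Cl-] / [OH-] (molar basis; both in mmol/L, so units cancel)
Ratio = 1045 / 331 = 3.16

3.16


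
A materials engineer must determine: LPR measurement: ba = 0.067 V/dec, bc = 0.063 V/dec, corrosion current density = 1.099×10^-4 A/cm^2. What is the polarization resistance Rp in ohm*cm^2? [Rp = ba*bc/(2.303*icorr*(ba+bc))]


Apply the Stern-Geary equation: Rp = ba*bc / (2.303*icorr*(ba+bc))
ba*bc = 0.067*0.063 = 0.004221
ba+bc = 0.13; 2.303*icorr*(ba+bc) = 2.303*1.099×10^-4*0.13 = 3.2902961×10^-5
Rp = 0.004221 / 3.2902961×10^-5 = 128.3 ohm*cm^2

128.3 ohm*cm^2


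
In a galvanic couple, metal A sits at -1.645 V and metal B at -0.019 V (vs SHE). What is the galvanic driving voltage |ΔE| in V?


Driving voltage is the absolute potential difference.
|ΔE| = |-1.645 − (-0.019)| = 1.626 V

1.626 V


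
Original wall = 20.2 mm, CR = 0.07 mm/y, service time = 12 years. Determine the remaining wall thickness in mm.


Remaining wall = original − CR × time
t = 20.2 − 0.07*12 = 20.2 − 0.84 = 19.36 mm

19.36 mm


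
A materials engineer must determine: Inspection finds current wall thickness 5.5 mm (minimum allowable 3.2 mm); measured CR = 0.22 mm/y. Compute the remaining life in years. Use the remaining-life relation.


Apply the remaining-life relation: RL = (t_current − t_min) / CR
RL = (5.5 − 3.2) / 0.22 = 2.3 / 0.22 = 10.5 years

10.5 years


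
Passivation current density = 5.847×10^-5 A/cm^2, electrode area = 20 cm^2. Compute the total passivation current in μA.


I = i_pass * A, then convert A → μA (×10^6)
I = 5.847×10^-5 * 20 * 10^6 = 1169.4 μA

1169.4 μA


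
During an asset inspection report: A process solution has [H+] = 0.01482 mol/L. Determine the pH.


pH = −log10[H+]
pH = −log10(0.01482) = 1.83

1.83


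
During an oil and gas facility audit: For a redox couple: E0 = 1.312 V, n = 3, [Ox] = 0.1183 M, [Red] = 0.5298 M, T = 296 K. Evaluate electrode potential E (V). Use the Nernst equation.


Apply the Nernst equation: E = E0 + (RT/nF)*ln([Ox]/[Red])
Step 1: RT/nF = 8.314*296/(3*96485) = 0.00850199 V
Step 2: [Ox]/[Red] = 0.1183/0.5298 = 0.223292
Step 3: ln(0.223292) = -1.499275
Step 4: correction = 0.00850199 * -1.499275 = -0.0127 V
E = 1.312 + -0.0127 = 1.2993 V

1.2993 V


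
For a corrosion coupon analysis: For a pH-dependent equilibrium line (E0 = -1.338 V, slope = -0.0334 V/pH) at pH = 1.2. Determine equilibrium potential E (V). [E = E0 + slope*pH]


Apply the Pourbaix line equation: E = E0 + slope*pH
E = -1.338 + (-0.0334)*1.2 = -1.338 + (-0.04008) = -1.37808 V
Rounded to 4 decimal places: E = -1.3781 V

-1.3781 V


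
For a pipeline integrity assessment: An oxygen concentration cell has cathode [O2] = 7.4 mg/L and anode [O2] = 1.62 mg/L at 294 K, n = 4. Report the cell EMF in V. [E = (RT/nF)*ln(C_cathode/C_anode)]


Apply the Nernst concentration-cell relation: E = (RT/nF)*ln(C_cathode/C_anode)
RT/nF = 8.314*294/(4*96485) = 0.00633341 V
ln(7.4/1.62) = 1.51905
E = 0.00633341 * 1.51905 = 0.00962 V

0.00962 V


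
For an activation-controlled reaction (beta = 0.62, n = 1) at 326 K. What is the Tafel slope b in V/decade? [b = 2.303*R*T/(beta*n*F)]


Apply the Tafel slope relation: b = 2.303*R*T/(beta*n*F)
Numerator: 2.303 * 8.314 * 326 = 6241.97
Denominator: 0.62 * 1 * 96485 = 59820.7
b = 6241.97 / 59820.7 = 0.104 V/decade

0.104 V/decade


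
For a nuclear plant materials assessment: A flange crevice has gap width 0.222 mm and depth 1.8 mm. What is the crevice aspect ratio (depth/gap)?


Aspect ratio = depth / gap
Ratio = 1.8 / 0.222 = 8.1

8.1


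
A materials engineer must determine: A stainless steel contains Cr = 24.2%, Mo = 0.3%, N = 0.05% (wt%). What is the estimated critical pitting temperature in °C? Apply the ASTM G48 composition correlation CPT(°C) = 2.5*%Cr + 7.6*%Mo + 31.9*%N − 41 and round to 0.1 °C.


Apply the ASTM G48 empirical CPT estimate: CPT(°C) = 2.5*%Cr + 7.6*%Mo + 31.9*%N − 41
2.5*24.2 = 60.5; 7.6*0.3 = 2.28; 31.9*0.05 = 1.595
CPT = 60.5 + 2.28 + 1.595 − 41 = 23.375 °C
Rounded to 0.1 °C: CPT ≈ 23.4 °C

23.4 °C


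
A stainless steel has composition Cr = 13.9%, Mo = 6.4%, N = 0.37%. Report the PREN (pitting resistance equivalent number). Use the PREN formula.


Apply the PREN formula: PREN = Cr + 3.3*Mo + 16*N
PREN = 13.9 + 3.3*6.4 + 16*0.37
PREN = 13.9 + 21.12 + 5.92 = 40.94

40.94


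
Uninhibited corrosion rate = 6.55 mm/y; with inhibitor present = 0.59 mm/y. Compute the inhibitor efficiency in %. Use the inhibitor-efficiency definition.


Apply the inhibitor-efficiency definition: IE = (CR_blank − CR_inh)/CR_blank × 100
IE = (6.55 − 0.59) / 6.55 × 100
IE = 5.96 / 6.55 × 100 = 91.0 %

91.0 %


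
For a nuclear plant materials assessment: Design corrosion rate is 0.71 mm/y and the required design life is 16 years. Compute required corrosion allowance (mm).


Corrosion allowance = CR × design life
CA = 0.71 * 16 = 11.36 mm

11.36 mm


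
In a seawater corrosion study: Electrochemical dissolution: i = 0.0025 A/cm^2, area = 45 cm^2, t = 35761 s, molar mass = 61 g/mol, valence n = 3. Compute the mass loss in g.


Apply Faraday's law: m = i*A*t*M / (n*F)
Total charge passed Q = i*A*t = 0.0025*45*35761 = 4023.1125 C
m = Q*M/(n*F) = 4023.1125*61/(3*96485) = 0.8478 g

0.8478 g


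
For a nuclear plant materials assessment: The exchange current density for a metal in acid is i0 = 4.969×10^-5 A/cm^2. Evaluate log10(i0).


i0 = 4.969×10^-5 A/cm^2
log10(i0) = -4.304

-4.304


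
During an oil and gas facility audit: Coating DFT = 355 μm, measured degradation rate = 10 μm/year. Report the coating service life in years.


Service life = thickness / degradation rate
Life = 355 / 10 = 35.5 years

35.5 years


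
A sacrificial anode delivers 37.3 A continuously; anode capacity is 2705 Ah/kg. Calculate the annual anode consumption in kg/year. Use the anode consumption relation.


Annual consumption = current * hours per year / capacity
Rate = 37.3 * 8760 / 2705 = 120.8 kg/year

120.8 kg/year


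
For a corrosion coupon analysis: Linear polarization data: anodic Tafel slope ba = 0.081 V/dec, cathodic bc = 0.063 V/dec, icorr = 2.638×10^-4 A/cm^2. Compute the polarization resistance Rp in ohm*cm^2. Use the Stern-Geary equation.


Apply the Stern-Geary equation: Rp = ba*bc / (2.303*icorr*(ba+bc))
ba*bc = 0.081*0.063 = 0.005103
ba+bc = 0.144; 2.303*icorr*(ba+bc) = 2.303*2.638×10^-4*0.144 = 8.7484522×10^-5
Rp = 0.005103 / 8.7484522×10^-5 = 58.33 ohm*cm^2

58.33 ohm*cm^2


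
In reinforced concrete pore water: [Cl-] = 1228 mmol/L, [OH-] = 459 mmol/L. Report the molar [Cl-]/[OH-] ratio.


Threshold parameter = [Cl-] / [OH-] (molar basis; both in mmol/L, so units cancel)
Ratio = 1228 / 459 = 2.68

2.68


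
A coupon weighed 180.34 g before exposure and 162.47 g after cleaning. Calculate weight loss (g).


Weight loss = initial − final
WL = 180.34 − 162.47 = 17.87 g

17.87 g


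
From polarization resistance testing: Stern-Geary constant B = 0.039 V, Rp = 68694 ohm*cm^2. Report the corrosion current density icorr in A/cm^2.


Apply the Stern-Geary relation: icorr = B / Rp
icorr = 0.039 / 68694 = 5.677×10^-7 A/cm^2

5.677×10^-7 A/cm^2


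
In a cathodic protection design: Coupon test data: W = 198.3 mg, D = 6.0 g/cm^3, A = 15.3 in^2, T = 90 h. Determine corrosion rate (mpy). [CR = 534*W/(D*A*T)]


Apply the mpy weight-loss relation: CR = 534 * W / (D * A * T)
Numerator: 534 * 198.3 = 105892.2
Denominator: 6.0 * 15.3 * 90 = 8262.0
CR = 105892.2 / 8262.0 = 12.81678 mpy

12.81678 mpy


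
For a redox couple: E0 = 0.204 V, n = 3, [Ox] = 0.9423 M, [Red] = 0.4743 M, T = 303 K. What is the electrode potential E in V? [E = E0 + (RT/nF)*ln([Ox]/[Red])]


Apply the Nernst equation: E = E0 + (RT/nF)*ln([Ox]/[Red])
Step 1: RT/nF = 8.314*303/(3*96485) = 0.00870305 V
Step 2: [Ox]/[Red] = 0.9423/0.4743 = 1.986717
Step 3: ln(1.986717) = 0.686484
Step 4: correction = 0.00870305 * 0.686484 = 0.006 V
E = 0.204 + 0.006 = 0.21 V

0.21 V


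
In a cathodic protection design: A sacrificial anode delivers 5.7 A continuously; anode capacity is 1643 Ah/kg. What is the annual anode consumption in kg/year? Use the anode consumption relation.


Annual consumption = current * hours per year / capacity
Rate = 5.7 * 8760 / 1643 = 30.4 kg/year

30.4 kg/year


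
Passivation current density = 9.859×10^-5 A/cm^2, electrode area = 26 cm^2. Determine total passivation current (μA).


I = i_pass * A, then convert A → μA (×10^6)
I = 9.859×10^-5 * 26 * 10^6 = 2563.34 μA

2563.34 μA


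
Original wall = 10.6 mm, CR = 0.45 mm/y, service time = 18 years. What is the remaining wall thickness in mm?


Remaining wall = original − CR × time
t = 10.6 − 0.45*18 = 10.6 − 8.1 = 2.5 mm

2.5 mm


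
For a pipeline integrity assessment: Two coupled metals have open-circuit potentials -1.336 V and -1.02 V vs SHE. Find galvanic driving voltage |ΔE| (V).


Driving voltage is the absolute potential difference.
|ΔE| = |-1.336 − (-1.02)| = 0.316 V

0.316 V


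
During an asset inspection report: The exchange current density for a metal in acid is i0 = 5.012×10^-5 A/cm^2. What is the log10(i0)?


i0 = 5.012×10^-5 A/cm^2
log10(i0) = -4.3

-4.3


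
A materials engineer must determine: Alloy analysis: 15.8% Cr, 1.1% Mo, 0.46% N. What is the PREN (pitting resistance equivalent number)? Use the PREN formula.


Apply the PREN formula: PREN = Cr + 3.3*Mo + 16*N
PREN = 15.8 + 3.3*1.1 + 16*0.46
PREN = 15.8 + 3.63 + 7.36 = 26.79

26.79


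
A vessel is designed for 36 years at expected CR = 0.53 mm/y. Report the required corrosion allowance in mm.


Corrosion allowance = CR × design life
CA = 0.53 * 36 = 19.08 mm

19.08 mm


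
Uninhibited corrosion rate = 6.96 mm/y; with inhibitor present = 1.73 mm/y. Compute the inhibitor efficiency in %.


Apply the inhibitor-efficiency definition: IE = (CR_blank − CR_inh)/CR_blank × 100
IE = (6.96 − 1.73) / 6.96 × 100
IE = 5.23 / 6.96 × 100 = 75.1 %

75.1 %


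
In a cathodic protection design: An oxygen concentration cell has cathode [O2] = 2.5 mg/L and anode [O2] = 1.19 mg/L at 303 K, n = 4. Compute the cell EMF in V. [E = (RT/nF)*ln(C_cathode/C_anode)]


Apply the Nernst concentration-cell relation: E = (RT/nF)*ln(C_cathode/C_anode)
RT/nF = 8.314*303/(4*96485) = 0.00652729 V
ln(2.5/1.19) = 0.74234
E = 0.00652729 * 0.74234 = 0.00485 V

0.00485 V


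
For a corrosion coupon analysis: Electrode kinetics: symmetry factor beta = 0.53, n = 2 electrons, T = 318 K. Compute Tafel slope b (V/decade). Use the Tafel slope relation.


Apply the Tafel slope relation: b = 2.303*R*T/(beta*n*F)
Numerator: 2.303 * 8.314 * 318 = 6088.79
Denominator: 0.53 * 2 * 96485 = 102274.1
b = 6088.79 / 102274.1 = 0.06 V/decade

0.06 V/decade


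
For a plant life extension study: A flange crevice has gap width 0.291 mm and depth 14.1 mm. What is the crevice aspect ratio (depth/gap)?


Aspect ratio = depth / gap
Ratio = 14.1 / 0.291 = 48.5

48.5


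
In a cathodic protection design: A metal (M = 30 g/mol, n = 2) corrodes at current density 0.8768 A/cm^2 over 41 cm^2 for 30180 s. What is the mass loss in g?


Apply Faraday's law: m = i*A*t*M / (n*F)
Total charge passed Q = i*A*t = 0.8768*41*30180 = 1084934.784 C
m = Q*M/(n*F) = 1084934.784*30/(2*96485) = 168.669 g

168.669 g


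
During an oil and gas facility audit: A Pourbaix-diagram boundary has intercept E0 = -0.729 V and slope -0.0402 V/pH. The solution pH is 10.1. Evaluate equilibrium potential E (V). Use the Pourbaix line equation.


Apply the Pourbaix line equation: E = E0 + slope*pH
E = -0.729 + (-0.0402)*10.1 = -0.729 + (-0.40602) = -1.13502 V
Rounded to 4 decimal places: E = -1.1350 V

-1.1350 V


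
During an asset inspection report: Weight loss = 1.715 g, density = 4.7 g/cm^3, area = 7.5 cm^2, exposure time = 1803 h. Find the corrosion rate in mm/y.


Apply the mm/y weight-loss relation: CR = 87600 * W / (D * A * T)
Numerator: 87600 * 1.715 = 150234.0
Denominator: 4.7 * 7.5 * 1803 = 63555.75
CR = 150234.0 / 63555.75 = 2.36381 mm/y

2.36381 mm/y


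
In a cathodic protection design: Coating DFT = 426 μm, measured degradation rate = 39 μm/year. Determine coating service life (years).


Service life = thickness / degradation rate
Life = 426 / 39 = 10.9 years

10.9 years


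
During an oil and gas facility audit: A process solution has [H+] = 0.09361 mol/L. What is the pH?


pH = −log10[H+]
pH = −log10(0.09361) = 1.03

1.03


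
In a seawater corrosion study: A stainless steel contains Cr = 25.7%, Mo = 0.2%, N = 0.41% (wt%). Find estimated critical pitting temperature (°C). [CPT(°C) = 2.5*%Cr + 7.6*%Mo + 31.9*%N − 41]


Apply the ASTM G48 empirical CPT estimate: CPT(°C) = 2.5*%Cr + 7.6*%Mo + 31.9*%N − 41
2.5*25.7 = 64.25; 7.6*0.2 = 1.52; 31.9*0.41 = 13.079
CPT = 64.25 + 1.52 + 13.079 − 41 = 37.849 °C
Rounded to 0.1 °C: CPT ≈ 37.8 °C

37.8 °C


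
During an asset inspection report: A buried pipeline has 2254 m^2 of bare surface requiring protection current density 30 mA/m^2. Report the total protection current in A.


I = area * current density, then convert mA → A (÷1000)
I = 2254 * 30 / 1000 = 67.62 A

67.62 A


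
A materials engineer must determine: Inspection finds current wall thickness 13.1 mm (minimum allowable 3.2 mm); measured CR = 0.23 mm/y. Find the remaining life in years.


Apply the remaining-life relation: RL = (t_current − t_min) / CR
RL = (13.1 − 3.2) / 0.23 = 9.9 / 0.23 = 43.0 years

43.0 years


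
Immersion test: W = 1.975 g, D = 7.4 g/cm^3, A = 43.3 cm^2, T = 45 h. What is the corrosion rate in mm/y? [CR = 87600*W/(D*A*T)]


Apply the mm/y weight-loss relation: CR = 87600 * W / (D * A * T)
Numerator: 87600 * 1.975 = 173010.0
Denominator: 7.4 * 43.3 * 45 = 14418.9
CR = 173010.0 / 14418.9 = 11.9988 mm/y

11.9988 mm/y


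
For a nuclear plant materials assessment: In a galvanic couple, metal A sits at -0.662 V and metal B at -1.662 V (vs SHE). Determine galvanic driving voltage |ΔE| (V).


Driving voltage is the absolute potential difference.
|ΔE| = |-0.662 − (-1.662)| = 1.0 V

1.0 V


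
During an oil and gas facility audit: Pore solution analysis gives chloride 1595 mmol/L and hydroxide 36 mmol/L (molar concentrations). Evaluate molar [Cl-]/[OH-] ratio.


Threshold parameter = [Cl-] / [OH-] (molar basis; both in mmol/L, so units cancel)
Ratio = 1595 / 36 = 44.31

44.31


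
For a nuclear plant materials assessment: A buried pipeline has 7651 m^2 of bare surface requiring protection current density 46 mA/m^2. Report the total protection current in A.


I = area * current density, then convert mA → A (÷1000)
I = 7651 * 46 / 1000 = 351.95 A

351.95 A


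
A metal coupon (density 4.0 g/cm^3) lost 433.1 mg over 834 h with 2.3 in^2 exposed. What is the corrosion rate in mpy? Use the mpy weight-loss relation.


Apply the mpy weight-loss relation: CR = 534 * W / (D * A * T)
Numerator: 534 * 433.1 = 231275.4
Denominator: 4.0 * 2.3 * 834 = 7672.8
CR = 231275.4 / 7672.8 = 30.14224 mpy

30.14224 mpy


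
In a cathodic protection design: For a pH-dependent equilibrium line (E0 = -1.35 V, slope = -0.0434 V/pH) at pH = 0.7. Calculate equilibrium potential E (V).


Apply the Pourbaix line equation: E = E0 + slope*pH
E = -1.35 + (-0.0434)*0.7 = -1.35 + (-0.03038) = -1.38038 V
Rounded to 4 decimal places: E = -1.3804 V

-1.3804 V


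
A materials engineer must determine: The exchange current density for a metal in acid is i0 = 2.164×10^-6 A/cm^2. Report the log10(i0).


i0 = 2.164×10^-6 A/cm^2
log10(i0) = -5.665

-5.665


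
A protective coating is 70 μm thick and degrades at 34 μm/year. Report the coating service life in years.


Service life = thickness / degradation rate
Life = 70 / 34 = 2.1 years

2.1 years


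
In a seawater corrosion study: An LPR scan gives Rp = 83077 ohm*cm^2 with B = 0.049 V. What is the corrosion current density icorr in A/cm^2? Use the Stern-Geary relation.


Apply the Stern-Geary relation: icorr = B / Rp
icorr = 0.049 / 83077 = 5.898×10^-7 A/cm^2

5.898×10^-7 A/cm^2


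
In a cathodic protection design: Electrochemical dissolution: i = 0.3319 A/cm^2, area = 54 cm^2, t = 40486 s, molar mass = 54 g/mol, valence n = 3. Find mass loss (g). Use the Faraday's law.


Apply Faraday's law: m = i*A*t*M / (n*F)
Total charge passed Q = i*A*t = 0.3319*54*40486 = 725614.3836 C
m = Q*M/(n*F) = 725614.3836*54/(3*96485) = 135.3688 g

135.3688 g


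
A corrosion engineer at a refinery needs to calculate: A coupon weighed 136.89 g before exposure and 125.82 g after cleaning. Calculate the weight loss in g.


Weight loss = initial − final
WL = 136.89 − 125.82 = 11.07 g

11.07 g


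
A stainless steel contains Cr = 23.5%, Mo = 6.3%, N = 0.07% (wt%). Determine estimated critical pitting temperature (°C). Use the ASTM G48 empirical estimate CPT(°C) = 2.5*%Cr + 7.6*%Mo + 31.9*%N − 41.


Apply the ASTM G48 empirical CPT estimate: CPT(°C) = 2.5*%Cr + 7.6*%Mo + 31.9*%N − 41
2.5*23.5 = 58.75; 7.6*6.3 = 47.88; 31.9*0.07 = 2.233
CPT = 58.75 + 47.88 + 2.233 − 41 = 67.863 °C
Rounded to 0.1 °C: CPT ≈ 67.9 °C

67.9 °C


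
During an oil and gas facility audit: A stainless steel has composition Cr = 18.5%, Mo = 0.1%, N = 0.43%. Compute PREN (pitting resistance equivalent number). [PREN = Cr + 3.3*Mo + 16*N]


Apply the PREN formula: PREN = Cr + 3.3*Mo + 16*N
PREN = 18.5 + 3.3*0.1 + 16*0.43
PREN = 18.5 + 0.33 + 6.88 = 25.71

25.71


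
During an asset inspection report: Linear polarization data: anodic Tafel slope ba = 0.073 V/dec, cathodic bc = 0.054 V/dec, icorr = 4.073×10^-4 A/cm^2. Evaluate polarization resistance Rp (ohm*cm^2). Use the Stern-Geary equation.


Apply the Stern-Geary equation: Rp = ba*bc / (2.303*icorr*(ba+bc))
ba*bc = 0.073*0.054 = 0.003942
ba+bc = 0.127; 2.303*icorr*(ba+bc) = 2.303*4.073×10^-4*0.127 = 1.1912751×10^-4
Rp = 0.003942 / 1.1912751×10^-4 = 33.09 ohm*cm^2

33.09 ohm*cm^2


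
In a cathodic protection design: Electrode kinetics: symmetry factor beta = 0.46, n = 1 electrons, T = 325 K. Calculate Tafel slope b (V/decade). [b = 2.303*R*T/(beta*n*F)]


Apply the Tafel slope relation: b = 2.303*R*T/(beta*n*F)
Numerator: 2.303 * 8.314 * 325 = 6222.82
Denominator: 0.46 * 1 * 96485 = 44383.1
b = 6222.82 / 44383.1 = 0.14 V/decade

0.14 V/decade


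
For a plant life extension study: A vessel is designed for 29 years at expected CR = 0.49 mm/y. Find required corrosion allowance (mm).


Corrosion allowance = CR × design life
CA = 0.49 * 29 = 14.21 mm

14.21 mm


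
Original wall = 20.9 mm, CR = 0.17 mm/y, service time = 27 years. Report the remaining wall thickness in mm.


Remaining wall = original − CR × time
t = 20.9 − 0.17*27 = 20.9 − 4.59 = 16.31 mm

16.31 mm


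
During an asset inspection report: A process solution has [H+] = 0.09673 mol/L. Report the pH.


pH = −log10[H+]
pH = −log10(0.09673) = 1.01

1.01


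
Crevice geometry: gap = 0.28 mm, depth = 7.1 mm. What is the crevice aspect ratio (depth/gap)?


Aspect ratio = depth / gap
Ratio = 7.1 / 0.28 = 25.4

25.4


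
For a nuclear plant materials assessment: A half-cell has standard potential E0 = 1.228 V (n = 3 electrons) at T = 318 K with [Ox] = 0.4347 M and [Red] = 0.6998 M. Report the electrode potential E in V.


Apply the Nernst equation: E = E0 + (RT/nF)*ln([Ox]/[Red])
Step 1: RT/nF = 8.314*318/(3*96485) = 0.0091339 V
Step 2: [Ox]/[Red] = 0.4347/0.6998 = 0.621177
Step 3: ln(0.621177) = -0.476139
Step 4: correction = 0.0091339 * -0.476139 = -0.0043 V
E = 1.228 + -0.0043 = 1.2237 V

1.2237 V


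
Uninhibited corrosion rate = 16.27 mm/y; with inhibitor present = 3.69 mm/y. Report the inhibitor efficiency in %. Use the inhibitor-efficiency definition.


Apply the inhibitor-efficiency definition: IE = (CR_blank − CR_inh)/CR_blank × 100
IE = (16.27 − 3.69) / 16.27 × 100
IE = 12.58 / 16.27 × 100 = 77.3 %

77.3 %


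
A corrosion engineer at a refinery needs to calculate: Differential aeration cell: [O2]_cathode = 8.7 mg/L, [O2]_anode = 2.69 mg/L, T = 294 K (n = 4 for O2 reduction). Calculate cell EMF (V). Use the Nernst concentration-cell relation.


Apply the Nernst concentration-cell relation: E = (RT/nF)*ln(C_cathode/C_anode)
RT/nF = 8.314*294/(4*96485) = 0.00633341 V
ln(8.7/2.69) = 1.17378
E = 0.00633341 * 1.17378 = 0.00743 V

0.00743 V


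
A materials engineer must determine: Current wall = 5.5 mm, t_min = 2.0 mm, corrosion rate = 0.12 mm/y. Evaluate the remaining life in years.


Apply the remaining-life relation: RL = (t_current − t_min) / CR
RL = (5.5 − 2.0) / 0.12 = 3.5 / 0.12 = 29.2 years

29.2 years


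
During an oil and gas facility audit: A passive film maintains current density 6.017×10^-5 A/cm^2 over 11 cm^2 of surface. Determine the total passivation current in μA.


I = i_pass * A, then convert A → μA (×10^6)
I = 6.017×10^-5 * 11 * 10^6 = 661.87 μA

661.87 μA


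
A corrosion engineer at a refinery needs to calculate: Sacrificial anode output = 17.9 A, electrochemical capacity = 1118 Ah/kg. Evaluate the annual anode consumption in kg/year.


Annual consumption = current * hours per year / capacity
Rate = 17.9 * 8760 / 1118 = 140.3 kg/year

140.3 kg/year


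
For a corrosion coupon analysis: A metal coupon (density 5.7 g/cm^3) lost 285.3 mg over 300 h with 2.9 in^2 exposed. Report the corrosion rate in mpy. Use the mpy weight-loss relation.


Apply the mpy weight-loss relation: CR = 534 * W / (D * A * T)
Numerator: 534 * 285.3 = 152350.2
Denominator: 5.7 * 2.9 * 300 = 4959.0
CR = 152350.2 / 4959.0 = 30.722 mpy

30.722 mpy


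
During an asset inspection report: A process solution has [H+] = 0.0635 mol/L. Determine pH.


pH = −log10[H+]
pH = −log10(0.0635) = 1.2

1.2


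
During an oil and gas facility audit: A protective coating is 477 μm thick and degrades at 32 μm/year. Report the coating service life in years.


Service life = thickness / degradation rate
Life = 477 / 32 = 14.9 years

14.9 years


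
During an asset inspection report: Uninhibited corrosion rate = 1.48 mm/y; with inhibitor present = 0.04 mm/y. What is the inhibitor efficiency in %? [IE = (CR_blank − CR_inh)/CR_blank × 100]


Apply the inhibitor-efficiency definition: IE = (CR_blank − CR_inh)/CR_blank × 100
IE = (1.48 − 0.04) / 1.48 × 100
IE = 1.44 / 1.48 × 100 = 97.3 %

97.3 %


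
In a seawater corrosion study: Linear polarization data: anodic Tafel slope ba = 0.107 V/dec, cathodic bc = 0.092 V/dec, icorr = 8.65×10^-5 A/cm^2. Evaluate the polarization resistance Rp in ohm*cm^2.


Apply the Stern-Geary equation: Rp = ba*bc / (2.303*icorr*(ba+bc))
ba*bc = 0.107*0.092 = 0.009844
ba+bc = 0.199; 2.303*icorr*(ba+bc) = 2.303*8.65×10^-5*0.199 = 3.964269×10^-5
Rp = 0.009844 / 3.964269×10^-5 = 248.32 ohm*cm^2

248.32 ohm*cm^2


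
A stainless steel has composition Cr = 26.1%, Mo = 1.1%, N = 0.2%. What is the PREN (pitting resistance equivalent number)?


Apply the PREN formula: PREN = Cr + 3.3*Mo + 16*N
PREN = 26.1 + 3.3*1.1 + 16*0.2
PREN = 26.1 + 3.63 + 3.2 = 32.93

32.93


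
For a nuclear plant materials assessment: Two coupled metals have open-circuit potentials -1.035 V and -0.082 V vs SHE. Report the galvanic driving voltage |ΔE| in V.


Driving voltage is the absolute potential difference.
|ΔE| = |-1.035 − (-0.082)| = 0.953 V

0.953 V


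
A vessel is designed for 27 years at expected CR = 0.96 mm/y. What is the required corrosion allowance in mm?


Corrosion allowance = CR × design life
CA = 0.96 * 27 = 25.92 mm

25.92 mm


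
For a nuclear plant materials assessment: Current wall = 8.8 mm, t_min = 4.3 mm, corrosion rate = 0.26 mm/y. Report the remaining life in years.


Apply the remaining-life relation: RL = (t_current − t_min) / CR
RL = (8.8 − 4.3) / 0.26 = 4.5 / 0.26 = 17.3 years

17.3 years


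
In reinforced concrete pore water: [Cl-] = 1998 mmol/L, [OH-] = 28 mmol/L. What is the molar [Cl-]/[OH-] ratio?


Threshold parameter = [Cl-] / [OH-] (molar basis; both in mmol/L, so units cancel)
Ratio = 1998 / 28 = 71.36

71.36


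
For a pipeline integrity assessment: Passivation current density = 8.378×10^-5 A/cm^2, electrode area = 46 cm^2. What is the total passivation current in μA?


I = i_pass * A, then convert A → μA (×10^6)
I = 8.378×10^-5 * 46 * 10^6 = 3853.88 μA

3853.88 μA


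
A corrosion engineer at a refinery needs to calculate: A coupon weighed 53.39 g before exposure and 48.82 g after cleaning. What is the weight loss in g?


Weight loss = initial − final
WL = 53.39 − 48.82 = 4.57 g

4.57 g


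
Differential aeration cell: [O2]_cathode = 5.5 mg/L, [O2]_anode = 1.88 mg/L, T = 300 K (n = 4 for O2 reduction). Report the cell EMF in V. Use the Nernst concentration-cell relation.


Apply the Nernst concentration-cell relation: E = (RT/nF)*ln(C_cathode/C_anode)
RT/nF = 8.314*300/(4*96485) = 0.00646266 V
ln(5.5/1.88) = 1.07348
E = 0.00646266 * 1.07348 = 0.00694 V

0.00694 V


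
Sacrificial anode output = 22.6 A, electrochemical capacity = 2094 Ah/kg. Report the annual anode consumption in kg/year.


Annual consumption = current * hours per year / capacity
Rate = 22.6 * 8760 / 2094 = 94.5 kg/year

94.5 kg/year


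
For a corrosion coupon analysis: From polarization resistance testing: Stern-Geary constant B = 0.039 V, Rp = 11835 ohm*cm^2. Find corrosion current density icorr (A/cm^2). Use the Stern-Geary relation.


Apply the Stern-Geary relation: icorr = B / Rp
icorr = 0.039 / 11835 = 3.295×10^-6 A/cm^2

3.295×10^-6 A/cm^2


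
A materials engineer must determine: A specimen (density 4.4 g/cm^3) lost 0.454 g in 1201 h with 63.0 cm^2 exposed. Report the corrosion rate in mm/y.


Apply the mm/y weight-loss relation: CR = 87600 * W / (D * A * T)
Numerator: 87600 * 0.454 = 39770.4
Denominator: 4.4 * 63.0 * 1201 = 332917.2
CR = 39770.4 / 332917.2 = 0.11946 mm/y

0.11946 mm/y


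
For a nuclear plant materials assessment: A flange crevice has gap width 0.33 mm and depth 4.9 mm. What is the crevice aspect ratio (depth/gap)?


Aspect ratio = depth / gap
Ratio = 4.9 / 0.33 = 14.8

14.8


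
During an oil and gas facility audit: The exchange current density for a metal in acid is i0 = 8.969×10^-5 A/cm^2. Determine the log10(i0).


i0 = 8.969×10^-5 A/cm^2
log10(i0) = -4.047

-4.047


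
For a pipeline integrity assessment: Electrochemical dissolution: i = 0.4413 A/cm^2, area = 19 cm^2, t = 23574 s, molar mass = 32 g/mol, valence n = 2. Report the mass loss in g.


Apply Faraday's law: m = i*A*t*M / (n*F)
Total charge passed Q = i*A*t = 0.4413*19*23574 = 197660.9178 C
m = Q*M/(n*F) = 197660.9178*32/(2*96485) = 32.77789 g

32.77789 g


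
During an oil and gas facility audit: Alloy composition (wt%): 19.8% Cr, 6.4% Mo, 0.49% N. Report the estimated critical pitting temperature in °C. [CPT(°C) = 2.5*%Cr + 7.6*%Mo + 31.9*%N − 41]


Apply the ASTM G48 empirical CPT estimate: CPT(°C) = 2.5*%Cr + 7.6*%Mo + 31.9*%N − 41
2.5*19.8 = 49.5; 7.6*6.4 = 48.64; 31.9*0.49 = 15.631
CPT = 49.5 + 48.64 + 15.631 − 41 = 72.771 °C
Rounded to 0.1 °C: CPT ≈ 72.8 °C

72.8 °C


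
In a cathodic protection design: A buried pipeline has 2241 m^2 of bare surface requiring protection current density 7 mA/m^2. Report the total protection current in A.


I = area * current density, then convert mA → A (÷1000)
I = 2241 * 7 / 1000 = 15.69 A

15.69 A


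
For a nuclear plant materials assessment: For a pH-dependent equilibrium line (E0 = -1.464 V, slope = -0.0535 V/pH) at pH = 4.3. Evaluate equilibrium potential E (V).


Apply the Pourbaix line equation: E = E0 + slope*pH
E = -1.464 + (-0.0535)*4.3 = -1.464 + (-0.23005) = -1.69405 V
Rounded to 4 decimal places: E = -1.6941 V

-1.6941 V


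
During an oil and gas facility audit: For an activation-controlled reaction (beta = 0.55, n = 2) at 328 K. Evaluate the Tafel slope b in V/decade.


Apply the Tafel slope relation: b = 2.303*R*T/(beta*n*F)
Numerator: 2.303 * 8.314 * 328 = 6280.26
Denominator: 0.55 * 2 * 96485 = 106133.5
b = 6280.26 / 106133.5 = 0.0592 V/decade

0.0592 V/decade


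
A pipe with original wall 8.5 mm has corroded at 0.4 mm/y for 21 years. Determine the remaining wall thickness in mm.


Remaining wall = original − CR × time
t = 8.5 − 0.4*21 = 8.5 − 8.4 = 0.1 mm

0.1 mm


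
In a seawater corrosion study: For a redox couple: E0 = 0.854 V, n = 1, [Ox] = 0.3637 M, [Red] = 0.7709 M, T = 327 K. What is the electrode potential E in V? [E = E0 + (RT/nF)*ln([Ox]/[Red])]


Apply the Nernst equation: E = E0 + (RT/nF)*ln([Ox]/[Red])
Step 1: RT/nF = 8.314*327/(1*96485) = 0.02817721 V
Step 2: [Ox]/[Red] = 0.3637/0.7709 = 0.471786
Step 3: ln(0.471786) = -0.75123
Step 4: correction = 0.02817721 * -0.75123 = -0.0212 V
E = 0.854 + -0.0212 = 0.8328 V

0.8328 V


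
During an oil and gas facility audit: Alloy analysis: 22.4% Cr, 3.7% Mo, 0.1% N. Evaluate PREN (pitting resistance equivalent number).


Apply the PREN formula: PREN = Cr + 3.3*Mo + 16*N
PREN = 22.4 + 3.3*3.7 + 16*0.1
PREN = 22.4 + 12.21 + 1.6 = 36.21

36.21


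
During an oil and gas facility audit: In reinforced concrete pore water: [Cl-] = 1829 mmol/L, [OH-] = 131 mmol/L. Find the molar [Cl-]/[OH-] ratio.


Threshold parameter = [Cl-] / [OH-] (molar basis; both in mmol/L, so units cancel)
Ratio = 1829 / 131 = 13.96

13.96


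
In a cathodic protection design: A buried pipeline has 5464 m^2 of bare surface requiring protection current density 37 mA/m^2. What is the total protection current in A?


I = area * current density, then convert mA → A (÷1000)
I = 5464 * 37 / 1000 = 202.17 A

202.17 A


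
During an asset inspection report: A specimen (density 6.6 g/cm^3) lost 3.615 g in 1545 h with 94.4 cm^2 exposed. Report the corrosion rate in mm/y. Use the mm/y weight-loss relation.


Apply the mm/y weight-loss relation: CR = 87600 * W / (D * A * T)
Numerator: 87600 * 3.615 = 316674.0
Denominator: 6.6 * 94.4 * 1545 = 962596.8
CR = 316674.0 / 962596.8 = 0.329 mm/y

0.329 mm/y


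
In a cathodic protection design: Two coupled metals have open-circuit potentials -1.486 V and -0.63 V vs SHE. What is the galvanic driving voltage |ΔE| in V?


Driving voltage is the absolute potential difference.
|ΔE| = |-1.486 − (-0.63)| = 0.856 V

0.856 V


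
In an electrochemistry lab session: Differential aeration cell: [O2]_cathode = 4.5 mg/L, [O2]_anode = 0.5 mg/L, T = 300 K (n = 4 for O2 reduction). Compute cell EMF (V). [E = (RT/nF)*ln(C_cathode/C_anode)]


Apply the Nernst concentration-cell relation: E = (RT/nF)*ln(C_cathode/C_anode)
RT/nF = 8.314*300/(4*96485) = 0.00646266 V
ln(4.5/0.5) = 2.19722
E = 0.00646266 * 2.19722 = 0.0142 V

0.0142 V


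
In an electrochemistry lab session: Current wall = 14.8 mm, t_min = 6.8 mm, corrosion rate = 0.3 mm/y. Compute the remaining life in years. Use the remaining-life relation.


Apply the remaining-life relation: RL = (t_current − t_min) / CR
RL = (14.8 − 6.8) / 0.3 = 8.0 / 0.3 = 26.7 years

26.7 years


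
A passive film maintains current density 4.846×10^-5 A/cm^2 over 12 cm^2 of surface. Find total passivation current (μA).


I = i_pass * A, then convert A → μA (×10^6)
I = 4.846×10^-5 * 12 * 10^6 = 581.52 μA

581.52 μA


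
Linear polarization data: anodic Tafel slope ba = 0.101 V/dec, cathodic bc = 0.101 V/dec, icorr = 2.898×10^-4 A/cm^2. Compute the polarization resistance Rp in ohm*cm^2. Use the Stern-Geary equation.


Apply the Stern-Geary equation: Rp = ba*bc / (2.303*icorr*(ba+bc))
ba*bc = 0.101*0.101 = 0.010201
ba+bc = 0.202; 2.303*icorr*(ba+bc) = 2.303*2.898×10^-4*0.202 = 1.348167×10^-4
Rp = 0.010201 / 1.348167×10^-4 = 75.7 ohm*cm^2

75.7 ohm*cm^2


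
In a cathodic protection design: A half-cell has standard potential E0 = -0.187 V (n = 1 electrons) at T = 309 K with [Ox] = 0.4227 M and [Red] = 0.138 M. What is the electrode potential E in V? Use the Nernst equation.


Apply the Nernst equation: E = E0 + (RT/nF)*ln([Ox]/[Red])
Step 1: RT/nF = 8.314*309/(1*96485) = 0.02662617 V
Step 2: [Ox]/[Red] = 0.4227/0.138 = 3.063043
Step 3: ln(3.063043) = 1.119409
Step 4: correction = 0.02662617 * 1.119409 = 0.03 V
E = -0.187 + 0.03 = -0.157 V

-0.157 V


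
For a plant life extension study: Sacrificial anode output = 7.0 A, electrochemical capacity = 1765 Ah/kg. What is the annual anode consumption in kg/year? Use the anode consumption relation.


Annual consumption = current * hours per year / capacity
Rate = 7.0 * 8760 / 1765 = 34.7 kg/year

34.7 kg/year


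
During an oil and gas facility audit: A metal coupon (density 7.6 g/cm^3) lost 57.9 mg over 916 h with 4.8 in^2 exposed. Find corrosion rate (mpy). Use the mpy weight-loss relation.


Apply the mpy weight-loss relation: CR = 534 * W / (D * A * T)
Numerator: 534 * 57.9 = 30918.6
Denominator: 7.6 * 4.8 * 916 = 33415.68
CR = 30918.6 / 33415.68 = 0.9253 mpy

0.9253 mpy


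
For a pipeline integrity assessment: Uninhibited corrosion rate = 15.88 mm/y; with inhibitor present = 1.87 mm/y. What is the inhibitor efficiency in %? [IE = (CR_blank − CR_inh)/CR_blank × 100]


Apply the inhibitor-efficiency definition: IE = (CR_blank − CR_inh)/CR_blank × 100
IE = (15.88 − 1.87) / 15.88 × 100
IE = 14.01 / 15.88 × 100 = 88.2 %

88.2 %


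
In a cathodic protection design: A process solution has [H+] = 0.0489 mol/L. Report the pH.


pH = −log10[H+]
pH = −log10(0.0489) = 1.31

1.31


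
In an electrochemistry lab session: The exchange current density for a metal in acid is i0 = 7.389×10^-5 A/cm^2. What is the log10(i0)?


i0 = 7.389×10^-5 A/cm^2
log10(i0) = -4.131

-4.131


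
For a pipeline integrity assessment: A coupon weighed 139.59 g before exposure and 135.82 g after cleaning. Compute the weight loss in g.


Weight loss = initial − final
WL = 139.59 − 135.82 = 3.77 g

3.77 g


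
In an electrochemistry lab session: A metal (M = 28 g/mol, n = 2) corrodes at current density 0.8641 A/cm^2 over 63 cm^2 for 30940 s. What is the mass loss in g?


Apply Faraday's law: m = i*A*t*M / (n*F)
Total charge passed Q = i*A*t = 0.8641*63*30940 = 1684321.002 C
m = Q*M/(n*F) = 1684321.002*28/(2*96485) = 244.3954 g

244.3954 g


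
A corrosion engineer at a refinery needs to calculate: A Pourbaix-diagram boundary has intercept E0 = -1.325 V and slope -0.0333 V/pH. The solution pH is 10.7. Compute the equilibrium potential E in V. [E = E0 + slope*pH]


Apply the Pourbaix line equation: E = E0 + slope*pH
E = -1.325 + (-0.0333)*10.7 = -1.325 + (-0.35631) = -1.68131 V
Rounded to 4 decimal places: E = -1.6813 V

-1.6813 V


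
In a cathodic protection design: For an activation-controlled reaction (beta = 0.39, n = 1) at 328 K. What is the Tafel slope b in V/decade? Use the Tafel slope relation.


Apply the Tafel slope relation: b = 2.303*R*T/(beta*n*F)
Numerator: 2.303 * 8.314 * 328 = 6280.26
Denominator: 0.39 * 1 * 96485 = 37629.15
b = 6280.26 / 37629.15 = 0.167 V/decade

0.167 V/decade


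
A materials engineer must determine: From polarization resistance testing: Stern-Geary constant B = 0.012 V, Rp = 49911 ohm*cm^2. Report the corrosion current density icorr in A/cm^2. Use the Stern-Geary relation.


Apply the Stern-Geary relation: icorr = B / Rp
icorr = 0.012 / 49911 = 2.404×10^-7 A/cm^2

2.404×10^-7 A/cm^2


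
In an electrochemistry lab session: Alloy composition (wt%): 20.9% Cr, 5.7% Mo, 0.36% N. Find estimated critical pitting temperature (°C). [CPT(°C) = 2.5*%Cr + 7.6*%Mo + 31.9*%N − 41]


Apply the ASTM G48 empirical CPT estimate: CPT(°C) = 2.5*%Cr + 7.6*%Mo + 31.9*%N − 41
2.5*20.9 = 52.25; 7.6*5.7 = 43.32; 31.9*0.36 = 11.484
CPT = 52.25 + 43.32 + 11.484 − 41 = 66.054 °C
Rounded to 0.1 °C: CPT ≈ 66.1 °C

66.1 °C


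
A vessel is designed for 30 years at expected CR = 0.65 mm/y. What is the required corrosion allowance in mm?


Corrosion allowance = CR × design life
CA = 0.65 * 30 = 19.5 mm

19.5 mm


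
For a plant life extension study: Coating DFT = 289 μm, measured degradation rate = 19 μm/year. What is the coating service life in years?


Service life = thickness / degradation rate
Life = 289 / 19 = 15.2 years

15.2 years


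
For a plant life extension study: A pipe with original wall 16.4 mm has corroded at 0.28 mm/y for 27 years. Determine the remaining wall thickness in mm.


Remaining wall = original − CR × time
t = 16.4 − 0.28*27 = 16.4 − 7.56 = 8.84 mm

8.84 mm


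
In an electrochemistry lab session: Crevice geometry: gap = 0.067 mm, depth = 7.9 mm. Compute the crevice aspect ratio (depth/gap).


Aspect ratio = depth / gap
Ratio = 7.9 / 0.067 = 117.9

117.9


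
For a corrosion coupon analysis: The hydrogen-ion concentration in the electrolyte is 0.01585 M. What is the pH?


pH = −log10[H+]
pH = −log10(0.01585) = 1.8

1.8


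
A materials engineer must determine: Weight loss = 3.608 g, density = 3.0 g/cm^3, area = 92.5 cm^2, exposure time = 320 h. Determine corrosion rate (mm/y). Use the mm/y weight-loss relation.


Apply the mm/y weight-loss relation: CR = 87600 * W / (D * A * T)
Numerator: 87600 * 3.608 = 316060.8
Denominator: 3.0 * 92.5 * 320 = 88800.0
CR = 316060.8 / 88800.0 = 3.559243 mm/y

3.559243 mm/y


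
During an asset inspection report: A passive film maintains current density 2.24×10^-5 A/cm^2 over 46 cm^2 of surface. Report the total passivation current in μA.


I = i_pass * A, then convert A → μA (×10^6)
I = 2.24×10^-5 * 46 * 10^6 = 1030.4 μA

1030.4 μA


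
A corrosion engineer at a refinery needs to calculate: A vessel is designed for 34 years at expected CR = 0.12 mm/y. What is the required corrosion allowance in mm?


Corrosion allowance = CR × design life
CA = 0.12 * 34 = 4.08 mm

4.08 mm


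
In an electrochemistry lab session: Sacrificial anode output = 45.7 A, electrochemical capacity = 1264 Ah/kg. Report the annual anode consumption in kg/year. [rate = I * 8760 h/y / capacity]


Annual consumption = current * hours per year / capacity
Rate = 45.7 * 8760 / 1264 = 316.7 kg/year

316.7 kg/year


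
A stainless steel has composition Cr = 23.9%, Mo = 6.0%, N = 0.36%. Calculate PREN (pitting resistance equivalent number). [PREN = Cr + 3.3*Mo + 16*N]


Apply the PREN formula: PREN = Cr + 3.3*Mo + 16*N
PREN = 23.9 + 3.3*6.0 + 16*0.36
PREN = 23.9 + 19.8 + 5.76 = 49.46

49.46


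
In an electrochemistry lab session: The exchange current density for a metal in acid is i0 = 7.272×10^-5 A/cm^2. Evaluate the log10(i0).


i0 = 7.272×10^-5 A/cm^2
log10(i0) = -4.138

-4.138
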